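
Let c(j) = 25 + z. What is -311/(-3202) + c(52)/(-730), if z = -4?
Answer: 39947/584365 ≈ 0.068360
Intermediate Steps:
c(j) = 21 (c(j) = 25 - 4 = 21)
-311/(-3202) + c(52)/(-730) = -311/(-3202) + 21/(-730) = -311*(-1/3202) + 21*(-1/730) = 311/3202 - 21/730 = 39947/584365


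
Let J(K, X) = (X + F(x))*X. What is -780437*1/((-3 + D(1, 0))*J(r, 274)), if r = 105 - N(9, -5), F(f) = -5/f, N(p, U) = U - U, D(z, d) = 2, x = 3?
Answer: 2341311/223858 ≈ 10.459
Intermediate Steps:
N(p, U) = 0
r = 105 (r = 105 - 1*0 = 105 + 0 = 105)
J(K, X) = X*(-5/3 + X) (J(K, X) = (X - 5/3)*X = (-5/3 + X)*X = X*(-5/3 + X))
-780437*1/((-3 + D(1, 0))*J(r, 274)) = -780437*3/(274*(-5 + 3*274)*(-3 + 2)) = -780437*(-3/(274*(-5 + 822))) = -780437/((-274*817/3)) = -780437/((-1*223858/3)) = -780437/(-223858/3) = -780437*(-3/223858) = 2341311/223858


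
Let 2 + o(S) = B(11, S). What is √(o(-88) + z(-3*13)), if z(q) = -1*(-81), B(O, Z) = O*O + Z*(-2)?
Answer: 2*√94 ≈ 19.391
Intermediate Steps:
B(O, Z) = O² - 2*Z
o(S) = 119 - 2*S (o(S) = -2 + (11² - 2*S) = -2 + (121 - 2*S) = 119 - 2*S)
z(q) = 81
√(o(-88) + z(-3*13)) = √((119 - 2*(-88)) + 81) = √((119 + 176) + 81) = √(295 + 81) = √376 = 2*√94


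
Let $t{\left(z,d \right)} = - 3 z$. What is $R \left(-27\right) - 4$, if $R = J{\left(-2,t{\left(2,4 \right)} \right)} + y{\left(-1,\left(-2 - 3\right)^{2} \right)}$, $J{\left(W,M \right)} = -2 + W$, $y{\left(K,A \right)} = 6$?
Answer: $-58$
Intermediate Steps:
$R = 2$ ($R = \left(-2 - 2\right) + 6 = -4 + 6 = 2$)
$R \left(-27\right) - 4 = 2 \left(-27\right) - 4 = -54 - 4 = -58$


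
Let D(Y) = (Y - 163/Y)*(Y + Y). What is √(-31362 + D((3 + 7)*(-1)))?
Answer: 16*I*√123 ≈ 177.45*I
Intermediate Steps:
D(Y) = 2*Y*(Y - 163/Y) (D(Y) = (Y - 163/Y)*(2*Y) = 2*Y*(Y - 163/Y))
√(-31362 + D((3 + 7)*(-1))) = √(-31362 + (-326 + 2*((3 + 7)*(-1))²)) = √(-31362 + (-326 + 2*(10*(-1))²)) = √(-31362 + (-326 + 2*(-10)²)) = √(-31362 + (-326 + 2*100)) = √(-31362 + (-326 + 200)) = √(-31362 - 126) = √(-31488) = 16*I*√123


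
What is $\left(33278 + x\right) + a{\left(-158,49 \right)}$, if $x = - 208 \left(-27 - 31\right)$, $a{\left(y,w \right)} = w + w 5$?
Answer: $45636$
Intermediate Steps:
$a{\left(y,w \right)} = 6 w$ ($a{\left(y,w \right)} = w + 5 w = 6 w$)
$x = 12064$ ($x = \left(-208\right) \left(-58\right) = 12064$)
$\left(33278 + x\right) + a{\left(-158,49 \right)} = \left(33278 + 12064\right) + 6 \cdot 49 = 45342 + 294 = 45636$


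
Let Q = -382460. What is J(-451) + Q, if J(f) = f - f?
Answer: -382460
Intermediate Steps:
J(f) = 0
J(-451) + Q = 0 - 382460 = -382460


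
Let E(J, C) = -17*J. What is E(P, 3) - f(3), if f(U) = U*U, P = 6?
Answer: -111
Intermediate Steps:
f(U) = U²
E(P, 3) - f(3) = -17*6 - 1*3² = -102 - 1*9 = -102 - 9 = -111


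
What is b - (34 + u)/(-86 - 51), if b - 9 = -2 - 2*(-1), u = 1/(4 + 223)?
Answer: 287610/31099 ≈ 9.2482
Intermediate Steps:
u = 1/227 ≈ 0.0044053
b = 9 (b = 9 + (-2 - 2*(-1)) = 9 + (-2 + 2) = 9 + 0 = 9)
b - (34 + u)/(-86 - 51) = 9 - (34 + 1/227)/(-86 - 51) = 9 - 7719/(227*(-137)) = 9 - 7719*(-1)/(227*137) = 9 - 1*(-7719/31099) = 9 + 7719/31099 = 287610/31099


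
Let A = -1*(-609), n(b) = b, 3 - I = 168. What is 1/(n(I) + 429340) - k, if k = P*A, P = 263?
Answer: -68739672224/429175 ≈ -1.6017e+5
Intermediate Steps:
I = -165 (I = 3 - 1*168 = 3 - 168 = -165)
A = 609
k = 160167 (k = 263*609 = 160167)
1/(n(I) + 429340) - k = 1/(-165 + 429340) - 1*160167 = 1/429175 - 160167 = -68739672224/429175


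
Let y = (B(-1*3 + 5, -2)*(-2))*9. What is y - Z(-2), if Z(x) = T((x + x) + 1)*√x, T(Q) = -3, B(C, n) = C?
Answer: -36 + 3*I*√2 ≈ -36.0 + 4.2426*I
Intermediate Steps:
y = -36 (y = ((-1*3 + 5)*(-2))*9 = ((-3 + 5)*(-2))*9 = (2*(-2))*9 = -4*9 = -36)
Z(x) = -3*√x
y - Z(-2) = -36 - (-3)*√(-2) = -36 - (-3)*I*√2 = -36 + 3*I*√2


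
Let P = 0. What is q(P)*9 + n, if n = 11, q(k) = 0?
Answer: 11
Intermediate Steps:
q(P)*9 + n = 0*9 + 11 = 0 + 11 = 11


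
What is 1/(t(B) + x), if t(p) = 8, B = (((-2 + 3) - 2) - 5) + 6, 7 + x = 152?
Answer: 1/153 ≈ 0.0065359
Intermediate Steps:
x = 145 (x = -7 + 152 = 145)
B = 0 (B = ((1 - 2) - 5) + 6 = (-1 - 5) + 6 = -6 + 6 = 0)
1/(t(B) + x) = 1/(8 + 145) = 1/153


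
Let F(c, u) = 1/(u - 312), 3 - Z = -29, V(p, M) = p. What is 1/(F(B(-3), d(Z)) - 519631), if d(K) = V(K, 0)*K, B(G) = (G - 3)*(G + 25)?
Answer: -712/369977271 ≈ -1.9244e-6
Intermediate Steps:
Z = 32 (Z = 3 - 1*(-29) = 3 + 29 = 32)
B(G) = (-3 + G)*(25 + G)
d(K) = K**2 (d(K) = K*K = K**2)
F(c, u) = 1/(-312 + u)
1/(F(B(-3), d(Z)) - 519631) = 1/(1/(-312 + 32**2) - 519631) = 1/(1/(-312 + 1024) - 519631) = 1/(1/712 - 519631) = 1/(-369977271/712) = -712/369977271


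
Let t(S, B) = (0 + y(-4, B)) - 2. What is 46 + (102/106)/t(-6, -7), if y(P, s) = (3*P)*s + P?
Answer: 63405/1378 ≈ 46.012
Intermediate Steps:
y(P, s) = P + 3*P*s (y(P, s) = 3*P*s + P = P + 3*P*s)
t(S, B) = -6 - 12*B (t(S, B) = (0 - 4*(1 + 3*B)) - 2 = (0 + (-4 - 12*B)) - 2 = (-4 - 12*B) - 2 = -6 - 12*B)
46 + (102/106)/t(-6, -7) = 46 + (102/106)/(-6 - 12*(-7)) = 46 + (102*(1/106))/(-6 + 84) = 46 + (51/53)/78 = 46 + (51/53)*(1/78) = 46 + 17/1378 = 63405/1378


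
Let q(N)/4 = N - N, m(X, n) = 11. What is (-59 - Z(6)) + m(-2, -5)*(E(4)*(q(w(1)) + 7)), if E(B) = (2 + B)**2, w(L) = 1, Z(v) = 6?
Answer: 2707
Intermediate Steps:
q(N) = 0 (q(N) = 4*(N - N) = 4*0 = 0)
(-59 - Z(6)) + m(-2, -5)*(E(4)*(q(w(1)) + 7)) = (-59 - 1*6) + 11*((2 + 4)**2*(0 + 7)) = (-59 - 6) + 11*(6**2*7) = -65 + 11*(36*7) = -65 + 11*252 = -65 + 2772 = 2707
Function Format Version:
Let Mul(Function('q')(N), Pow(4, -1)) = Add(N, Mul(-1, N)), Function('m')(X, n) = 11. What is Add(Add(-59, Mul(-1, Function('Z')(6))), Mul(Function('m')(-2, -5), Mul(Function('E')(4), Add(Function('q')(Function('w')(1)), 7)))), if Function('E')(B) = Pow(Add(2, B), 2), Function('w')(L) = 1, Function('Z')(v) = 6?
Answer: 2707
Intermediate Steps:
Function('q')(N) = 0 (Function('q')(N) = Mul(4, Add(N, Mul(-1, N))) = Mul(4, 0) = 0)
Add(Add(-59, Mul(-1, Function('Z')(6))), Mul(Function('m')(-2, -5), Mul(Function('E')(4), Add(Function('q')(Function('w')(1)), 7)))) = Add(Add(-59, Mul(-1, 6)), Mul(11, Mul(Pow(Add(2, 4), 2), Add(0, 7)))) = Add(Add(-59, -6), Mul(11, Mul(Pow(6, 2), 7))) = Add(-65, Mul(11, Mul(36, 7))) = Add(-65, Mul(11, 252)) = Add(-65, 2772) = 2707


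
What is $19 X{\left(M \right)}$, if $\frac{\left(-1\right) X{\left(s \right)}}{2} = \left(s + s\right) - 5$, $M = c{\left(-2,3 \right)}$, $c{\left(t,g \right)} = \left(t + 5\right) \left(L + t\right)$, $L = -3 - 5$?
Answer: $2470$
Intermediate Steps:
$L = -8$
$c{\left(t,g \right)} = \left(-8 + t\right) \left(5 + t\right)$ ($c{\left(t,g \right)} = \left(t + 5\right) \left(-8 + t\right) = \left(5 + t\right) \left(-8 + t\right) = \left(-8 + t\right) \left(5 + t\right)$)
$M = -30$ ($M = -40 + \left(-2\right)^{2} - -6 = -40 + 4 + 6 = -30$)
$X{\left(s \right)} = 10 - 4 s$ ($X{\left(s \right)} = - 2 \left(\left(s + s\right) - 5\right) = - 2 \left(2 s - 5\right) = - 2 \left(-5 + 2 s\right) = 10 - 4 s$)
$19 X{\left(M \right)} = 19 \left(10 - -120\right) = 19 \left(10 + 120\right) = 19 \cdot 130 = 2470$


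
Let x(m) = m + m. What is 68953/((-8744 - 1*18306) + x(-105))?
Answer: -68953/27260 ≈ -2.5295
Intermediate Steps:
x(m) = 2*m
68953/((-8744 - 1*18306) + x(-105)) = 68953/((-8744 - 1*18306) + 2*(-105)) = 68953/((-8744 - 18306) - 210) = 68953/(-27050 - 210) = 68953/(-27260) = 68953*(-1/27260) = -68953/27260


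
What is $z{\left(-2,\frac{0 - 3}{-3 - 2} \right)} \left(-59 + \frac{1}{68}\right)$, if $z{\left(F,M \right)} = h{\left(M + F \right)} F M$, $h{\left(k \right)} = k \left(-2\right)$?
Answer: $\frac{84231}{425} \approx 198.19$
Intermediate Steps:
$h{\left(k \right)} = - 2 k$
$z{\left(F,M \right)} = F M \left(- 2 F - 2 M\right)$ ($z{\left(F,M \right)} = - 2 \left(M + F\right) F M = - 2 \left(F + M\right) F M = \left(- 2 F - 2 M\right) F M = F M \left(- 2 F - 2 M\right)$)
$z{\left(-2,\frac{0 - 3}{-3 - 2} \right)} \left(-59 + \frac{1}{68}\right) = 2 \left(-2\right) \frac{0 - 3}{-3 - 2} \left(\left(-1\right) \left(-2\right) - \frac{0 - 3}{-3 - 2}\right) \left(-59 + \frac{1}{68}\right) = 2 \left(-2\right) \left(- \frac{3}{-5}\right) \left(2 - - \frac{3}{-5}\right) \left(-59 + \frac{1}{68}\right) = 2 \left(-2\right) \left(\left(-3\right) \left(- \frac{1}{5}\right)\right) \left(2 - \left(-3\right) \left(- \frac{1}{5}\right)\right) \left(- \frac{4011}{68}\right) = 2 \left(-2\right) \frac{3}{5} \left(2 - \frac{3}{5}\right) \left(- \frac{4011}{68}\right) = 2 \left(-2\right) \frac{3}{5} \cdot \frac{7}{5} \left(- \frac{4011}{68}\right) = \left(- \frac{84}{25}\right) \left(- \frac{4011}{68}\right) = \frac{84231}{425}$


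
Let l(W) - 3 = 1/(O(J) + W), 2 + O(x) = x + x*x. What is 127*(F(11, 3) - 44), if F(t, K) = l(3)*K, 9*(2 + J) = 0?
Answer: -4318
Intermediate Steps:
J = -2 (J = -2 + (⅑)*0 = -2 + 0 = -2)
O(x) = -2 + x + x² (O(x) = -2 + (x + x*x) = -2 + (x + x²) = -2 + x + x²)
l(W) = 3 + 1/W (l(W) = 3 + 1/((-2 - 2 + (-2)²) + W) = 3 + 1/((-2 - 2 + 4) + W) = 3 + 1/(0 + W) = 3 + 1/W)
F(t, K) = 10*K/3 (F(t, K) = (3 + 1/3)*K = (3 + ⅓)*K = 10*K/3)
127*(F(11, 3) - 44) = 127*((10/3)*3 - 44) = 127*(10 - 44) = 127*(-34) = -4318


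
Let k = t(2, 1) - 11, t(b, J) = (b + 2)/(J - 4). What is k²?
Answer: 1369/9 ≈ 152.11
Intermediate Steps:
t(b, J) = (2 + b)/(-4 + J)
k = -37/3 (k = (2 + 2)/(-4 + 1) - 11 = 4/(-3) - 11 = -⅓*4 - 11 = -4/3 - 11 = -37/3 ≈ -12.333)
k² = (-37/3)² = 1369/9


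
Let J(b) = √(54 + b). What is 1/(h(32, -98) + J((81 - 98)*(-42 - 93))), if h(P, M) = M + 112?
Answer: -14/2153 + 9*√29/2153 ≈ 0.016009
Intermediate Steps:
h(P, M) = 112 + M
1/(h(32, -98) + J((81 - 98)*(-42 - 93))) = 1/((112 - 98) + √(54 + (81 - 98)*(-42 - 93))) = 1/(14 + √(54 - 17*(-135))) = 1/(14 + √(54 + 2295)) = 1/(14 + √2349) = 1/(14 + 9*√29)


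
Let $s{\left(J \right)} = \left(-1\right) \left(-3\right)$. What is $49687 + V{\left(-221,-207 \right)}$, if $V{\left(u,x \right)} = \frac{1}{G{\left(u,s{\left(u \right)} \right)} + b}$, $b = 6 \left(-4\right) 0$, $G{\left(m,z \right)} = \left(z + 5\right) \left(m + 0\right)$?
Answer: $\frac{87846615}{1768} \approx 49687.0$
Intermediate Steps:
$s{\left(J \right)} = 3$
$G{\left(m,z \right)} = m \left(5 + z\right)$ ($G{\left(m,z \right)} = \left(5 + z\right) m = m \left(5 + z\right)$)
$b = 0$ ($b = \left(-24\right) 0 = 0$)
$V{\left(u,x \right)} = \frac{1}{8 u}$ ($V{\left(u,x \right)} = \frac{1}{u \left(5 + 3\right) + 0} = \frac{1}{u 8 + 0} = \frac{1}{8 u + 0} = \frac{1}{8 u}$)
$49687 + V{\left(-221,-207 \right)} = 49687 + \frac{1}{8 \left(-221\right)} = 49687 + \frac{1}{8} \left(- \frac{1}{221}\right) = 49687 - \frac{1}{1768} = \frac{87846615}{1768}$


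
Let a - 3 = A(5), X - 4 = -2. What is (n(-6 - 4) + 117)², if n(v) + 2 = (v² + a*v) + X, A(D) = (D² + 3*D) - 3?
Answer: 33489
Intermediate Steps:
A(D) = -3 + D² + 3*D
X = 2 (X = 4 - 2 = 2)
a = 40 (a = 3 + (-3 + 5² + 3*5) = 3 + (-3 + 25 + 15) = 3 + 37 = 40)
n(v) = v² + 40*v (n(v) = -2 + ((v² + 40*v) + 2) = -2 + (2 + v² + 40*v) = v² + 40*v)
(n(-6 - 4) + 117)² = ((-6 - 4)*(40 + (-6 - 4)) + 117)² = (-10*(40 - 10) + 117)² = (-10*30 + 117)² = (-300 + 117)² = (-183)² = 33489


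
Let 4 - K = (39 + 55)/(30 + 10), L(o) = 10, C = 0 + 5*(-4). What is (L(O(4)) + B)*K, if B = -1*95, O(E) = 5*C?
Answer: -561/4 ≈ -140.25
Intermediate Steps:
C = -20 (C = 0 - 20 = -20)
O(E) = -100 (O(E) = 5*(-20) = -100)
K = 33/20 (K = 4 - (39 + 55)/(30 + 10) = 4 - 94/40 = 4 - 1*47/20 = 4 - 47/20 = 33/20 ≈ 1.6500)
B = -95
(L(O(4)) + B)*K = (10 - 95)*(33/20) = -85*33/20 = -561/4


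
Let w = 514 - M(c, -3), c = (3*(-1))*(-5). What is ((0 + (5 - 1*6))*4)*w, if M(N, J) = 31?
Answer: -1932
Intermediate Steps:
c = 15 (c = -3*(-5) = 15)
w = 483 (w = 514 - 1*31 = 514 - 31 = 483)
((0 + (5 - 1*6))*4)*w = ((0 + (5 - 1*6))*4)*483 = ((0 + (5 - 6))*4)*483 = ((0 - 1)*4)*483 = -1*4*483 = -4*483 = -1932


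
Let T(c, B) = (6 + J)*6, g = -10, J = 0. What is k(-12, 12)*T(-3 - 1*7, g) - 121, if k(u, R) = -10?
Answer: -481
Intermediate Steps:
T(c, B) = 36 (T(c, B) = (6 + 0)*6 = 6*6 = 36)
k(-12, 12)*T(-3 - 1*7, g) - 121 = -10*36 - 121 = -360 - 121 = -481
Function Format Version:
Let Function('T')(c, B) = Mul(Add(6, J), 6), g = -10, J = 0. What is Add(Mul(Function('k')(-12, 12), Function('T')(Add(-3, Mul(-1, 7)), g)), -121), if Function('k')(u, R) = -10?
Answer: -481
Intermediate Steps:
Function('T')(c, B) = 36 (Function('T')(c, B) = Mul(Add(6, 0), 6) = Mul(6, 6) = 36)
Add(Mul(Function('k')(-12, 12), Function('T')(Add(-3, Mul(-1, 7)), g)), -121) = Add(Mul(-10, 36), -121) = Add(-360, -121) = -481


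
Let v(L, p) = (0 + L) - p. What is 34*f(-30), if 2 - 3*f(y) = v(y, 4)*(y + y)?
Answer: -69292/3 ≈ -23097.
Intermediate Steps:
v(L, p) = L - p
f(y) = 2/3 - 2*y*(-4 + y)/3 (f(y) = 2/3 - (y - 1*4)*(y + y)/3 = 2/3 - (y - 4)*2*y/3 = 2/3 - (-4 + y)*2*y/3 = 2/3 - 2*y*(-4 + y)/3)
34*f(-30) = 34*(2/3 - 2/3*(-30)*(-4 - 30)) = 34*(2/3 - 2/3*(-30)*(-34)) = 34*(2/3 - 680) = 34*(-2038/3) = -69292/3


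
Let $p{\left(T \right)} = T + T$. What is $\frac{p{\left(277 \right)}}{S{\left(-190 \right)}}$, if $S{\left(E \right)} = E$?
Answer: $- \frac{277}{95} \approx -2.9158$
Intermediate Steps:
$p{\left(T \right)} = 2 T$
$\frac{p{\left(277 \right)}}{S{\left(-190 \right)}} = \frac{2 \cdot 277}{-190} = 554 \left(- \frac{1}{190}\right) = - \frac{277}{95}$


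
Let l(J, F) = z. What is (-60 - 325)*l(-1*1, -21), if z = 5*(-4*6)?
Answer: 46200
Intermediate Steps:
z = -120 (z = 5*(-24) = -120)
l(J, F) = -120
(-60 - 325)*l(-1*1, -21) = (-60 - 325)*(-120) = -385*(-120) = 46200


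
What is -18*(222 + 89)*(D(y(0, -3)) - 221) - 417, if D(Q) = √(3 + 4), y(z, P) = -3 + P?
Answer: 1236741 - 5598*√7 ≈ 1.2219e+6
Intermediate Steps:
D(Q) = √7
-18*(222 + 89)*(D(y(0, -3)) - 221) - 417 = -18*(222 + 89)*(√7 - 221) - 417 = -5598*(-221 + √7) - 417 = -18*(-68731 + 311*√7) - 417 = (1237158 - 5598*√7) - 417 = 1236741 - 5598*√7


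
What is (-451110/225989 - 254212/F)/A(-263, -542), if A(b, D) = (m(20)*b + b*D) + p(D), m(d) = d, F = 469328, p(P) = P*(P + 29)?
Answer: -67291917437/11012835885547536 ≈ -6.1103e-6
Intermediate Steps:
p(P) = P*(29 + P)
A(b, D) = 20*b + D*b + D*(29 + D) (A(b, D) = (20*b + b*D) + D*(29 + D) = (20*b + D*b) + D*(29 + D) = 20*b + D*b + D*(29 + D))
(-451110/225989 - 254212/F)/A(-263, -542) = (-451110/225989 - 254212/469328)/(20*(-263) - 542*(-263) - 542*(29 - 542)) = (-451110*1/225989 - 254212*1/469328)/(-5260 + 142546 - 542*(-513)) = (-451110/225989 - 63553/117332)/(-5260 + 142546 + 278046) = -67291917437/26515741348/415332 = -67291917437/26515741348*1/415332 = -67291917437/11012835885547536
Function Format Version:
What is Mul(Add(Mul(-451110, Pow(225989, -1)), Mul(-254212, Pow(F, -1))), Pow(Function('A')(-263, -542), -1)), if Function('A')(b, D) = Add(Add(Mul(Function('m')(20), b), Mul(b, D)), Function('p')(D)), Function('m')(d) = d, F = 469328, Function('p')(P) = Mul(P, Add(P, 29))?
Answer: Rational(-67291917437, 11012835885547536) ≈ -6.1103e-6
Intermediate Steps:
Function('p')(P) = Mul(P, Add(29, P))
Function('A')(b, D) = Add(Mul(20, b), Mul(D, b), Mul(D, Add(29, D))) (Function('A')(b, D) = Add(Add(Mul(20, b), Mul(b, D)), Mul(D, Add(29, D))) = Add(Add(Mul(20, b), Mul(D, b)), Mul(D, Add(29, D))) = Add(Mul(20, b), Mul(D, b), Mul(D, Add(29, D))))
Mul(Add(Mul(-451110, Pow(225989, -1)), Mul(-254212, Pow(F, -1))), Pow(Function('A')(-263, -542), -1)) = Mul(Add(Mul(-451110, Pow(225989, -1)), Mul(-254212, Pow(469328, -1))), Pow(Add(Mul(20, -263), Mul(-542, -263), Mul(-542, Add(29, -542))), -1)) = Mul(Add(Mul(-451110, Rational(1, 225989)), Mul(-254212, Rational(1, 469328))), Pow(Add(-5260, 142546, Mul(-542, -513)), -1)) = Mul(Add(Rational(-451110, 225989), Rational(-63553, 117332)), Pow(Add(-5260, 142546, 278046), -1)) = Mul(Rational(-67291917437, 26515741348), Pow(415332, -1)) = Mul(Rational(-67291917437, 26515741348), Rational(1, 415332)) = Rational(-67291917437, 11012835885547536)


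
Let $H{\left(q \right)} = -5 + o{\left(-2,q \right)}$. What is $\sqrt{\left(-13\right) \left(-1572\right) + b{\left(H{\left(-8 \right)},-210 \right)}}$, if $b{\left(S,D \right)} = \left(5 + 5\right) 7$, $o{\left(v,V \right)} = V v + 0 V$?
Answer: $\sqrt{20506} \approx 143.2$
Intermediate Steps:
$o{\left(v,V \right)} = V v$ ($o{\left(v,V \right)} = V v + 0 = V v$)
$H{\left(q \right)} = -5 - 2 q$ ($H{\left(q \right)} = -5 + q \left(-2\right) = -5 - 2 q$)
$b{\left(S,D \right)} = 70$ ($b{\left(S,D \right)} = 10 \cdot 7 = 70$)
$\sqrt{\left(-13\right) \left(-1572\right) + b{\left(H{\left(-8 \right)},-210 \right)}} = \sqrt{\left(-13\right) \left(-1572\right) + 70} = \sqrt{20436 + 70} = \sqrt{20506}$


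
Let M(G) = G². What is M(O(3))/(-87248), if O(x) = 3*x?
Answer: -81/87248 ≈ -0.00092839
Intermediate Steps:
M(O(3))/(-87248) = (3*3)²/(-87248) = 9²*(-1/87248) = 81*(-1/87248) = -81/87248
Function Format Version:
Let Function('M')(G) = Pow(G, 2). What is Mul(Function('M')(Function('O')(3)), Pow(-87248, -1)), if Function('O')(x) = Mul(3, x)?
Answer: Rational(-81, 87248) ≈ -0.00092839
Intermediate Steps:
Mul(Function('M')(Function('O')(3)), Pow(-87248, -1)) = Mul(Pow(Mul(3, 3), 2), Pow(-87248, -1)) = Mul(Pow(9, 2), Rational(-1, 87248)) = Mul(81, Rational(-1, 87248)) = Rational(-81, 87248)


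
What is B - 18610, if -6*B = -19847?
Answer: -91813/6 ≈ -15302.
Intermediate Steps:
B = 19847/6 (B = -⅙*(-19847) = 19847/6 ≈ 3307.8)
B - 18610 = 19847/6 - 18610 = -91813/6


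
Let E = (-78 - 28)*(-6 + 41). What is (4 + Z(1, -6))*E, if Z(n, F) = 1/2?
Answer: -16695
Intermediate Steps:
Z(n, F) = ½ (Z(n, F) = 1*(½) = ½)
E = -3710 (E = -106*35 = -3710)
(4 + Z(1, -6))*E = (4 + ½)*(-3710) = (9/2)*(-3710) = -16695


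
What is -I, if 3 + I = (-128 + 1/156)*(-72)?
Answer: -119763/13 ≈ -9212.5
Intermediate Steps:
I = 119763/13 (I = -3 + (-128 + 1/156)*(-72) = -3 - 19967/156*(-72) = -3 + 119802/13 = 119763/13 ≈ 9212.5)
-I = -1*119763/13 = -119763/13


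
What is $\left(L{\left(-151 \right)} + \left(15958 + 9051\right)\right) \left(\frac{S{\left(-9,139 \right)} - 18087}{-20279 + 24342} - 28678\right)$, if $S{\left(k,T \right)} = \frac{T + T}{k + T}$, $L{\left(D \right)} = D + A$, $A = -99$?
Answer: $- \frac{11032161717402}{15535} \approx -7.1015 \cdot 10^{8}$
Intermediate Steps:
$L{\left(D \right)} = -99 + D$ ($L{\left(D \right)} = D - 99 = -99 + D$)
$S{\left(k,T \right)} = \frac{2 T}{T + k}$
$\left(L{\left(-151 \right)} + \left(15958 + 9051\right)\right) \left(\frac{S{\left(-9,139 \right)} - 18087}{-20279 + 24342} - 28678\right) = \left(\left(-99 - 151\right) + \left(15958 + 9051\right)\right) \left(\frac{2 \cdot 139 \frac{1}{139 - 9} - 18087}{-20279 + 24342} - 28678\right) = \left(-250 + 25009\right) \left(\frac{2 \cdot 139 \cdot \frac{1}{130} - 18087}{4063} - 28678\right) = 24759 \left(\left(2 \cdot 139 \cdot \frac{1}{130} - 18087\right) \frac{1}{4063} - 28678\right) = 24759 \left(\left(\frac{139}{65} - 18087\right) \frac{1}{4063} - 28678\right) = 24759 \left(\left(- \frac{1175516}{65}\right) \frac{1}{4063} - 28678\right) = 24759 \left(- \frac{69148}{15535} - 28678\right) = 24759 \left(- \frac{445581878}{15535}\right) = - \frac{11032161717402}{15535}$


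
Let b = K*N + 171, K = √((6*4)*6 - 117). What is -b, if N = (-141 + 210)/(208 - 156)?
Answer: -171 - 207*√3/52 ≈ -177.90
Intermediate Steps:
K = 3*√3 (K = √(24*6 - 117) = √(144 - 117) = √27 = 3*√3 ≈ 5.1962)
N = 69/52 ≈ 1.3269
b = 171 + 207*√3/52 (b = (3*√3)*(69/52) + 171 = 207*√3/52 + 171 = 171 + 207*√3/52 ≈ 177.90)
-b = -(171 + 207*√3/52) = -171 - 207*√3/52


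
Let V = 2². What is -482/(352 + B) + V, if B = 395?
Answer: 2506/747 ≈ 3.3548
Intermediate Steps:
V = 4
-482/(352 + B) + V = -482/(352 + 395) + 4 = -482/747 + 4 = 2506/747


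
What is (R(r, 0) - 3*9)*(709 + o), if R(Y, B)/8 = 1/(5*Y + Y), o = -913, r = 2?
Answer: 5372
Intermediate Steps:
R(Y, B) = 4/(3*Y) (R(Y, B) = 8/(5*Y + Y) = 8/((6*Y)) = 8*(1/(6*Y)) = 4/(3*Y))
(R(r, 0) - 3*9)*(709 + o) = ((4/3)/2 - 3*9)*(709 - 913) = ((4/3)*(½) - 27)*(-204) = (⅔ - 27)*(-204) = -79/3*(-204) = 5372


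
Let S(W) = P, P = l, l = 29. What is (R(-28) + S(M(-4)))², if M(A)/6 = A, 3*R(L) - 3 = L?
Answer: 3844/9 ≈ 427.11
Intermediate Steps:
R(L) = 1 + L/3
P = 29
M(A) = 6*A
S(W) = 29
(R(-28) + S(M(-4)))² = ((1 + (⅓)*(-28)) + 29)² = ((1 - 28/3) + 29)² = (-25/3 + 29)² = (62/3)² = 3844/9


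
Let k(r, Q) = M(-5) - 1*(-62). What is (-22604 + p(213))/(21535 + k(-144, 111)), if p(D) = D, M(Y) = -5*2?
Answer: -22391/21587 ≈ -1.0372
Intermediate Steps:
M(Y) = -10
k(r, Q) = 52 (k(r, Q) = -10 - 1*(-62) = -10 + 62 = 52)
(-22604 + p(213))/(21535 + k(-144, 111)) = (-22604 + 213)/(21535 + 52) = -22391/21587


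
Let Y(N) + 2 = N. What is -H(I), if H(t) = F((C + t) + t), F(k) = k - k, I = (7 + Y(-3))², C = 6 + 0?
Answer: 0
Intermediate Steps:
C = 6
Y(N) = -2 + N
I = 4 (I = (7 + (-2 - 3))² = (7 - 5)² = 2² = 4)
F(k) = 0
H(t) = 0
-H(I) = -1*0 = 0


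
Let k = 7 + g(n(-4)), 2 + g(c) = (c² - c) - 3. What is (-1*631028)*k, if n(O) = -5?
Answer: -20192896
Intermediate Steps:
g(c) = -5 + c² - c (g(c) = -2 + ((c² - c) - 3) = -2 + (-3 + c² - c) = -5 + c² - c)
k = 32 (k = 7 + (-5 + (-5)² - 1*(-5)) = 7 + (-5 + 25 + 5) = 7 + 25 = 32)
(-1*631028)*k = -1*631028*32 = -631028*32 = -20192896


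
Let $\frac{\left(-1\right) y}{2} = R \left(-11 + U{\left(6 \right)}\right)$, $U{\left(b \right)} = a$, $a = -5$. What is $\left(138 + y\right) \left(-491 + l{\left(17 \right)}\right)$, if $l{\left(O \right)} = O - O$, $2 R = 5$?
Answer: $-107038$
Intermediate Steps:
$R = \frac{5}{2}$ ($R = \frac{1}{2} \cdot 5 = \frac{5}{2} \approx 2.5$)
$U{\left(b \right)} = -5$
$l{\left(O \right)} = 0$
$y = 80$ ($y = - 2 \frac{5 \left(-11 - 5\right)}{2} = - 2 \cdot \frac{5}{2} \left(-16\right) = \left(-2\right) \left(-40\right) = 80$)
$\left(138 + y\right) \left(-491 + l{\left(17 \right)}\right) = \left(138 + 80\right) \left(-491 + 0\right) = 218 \left(-491\right) = -107038$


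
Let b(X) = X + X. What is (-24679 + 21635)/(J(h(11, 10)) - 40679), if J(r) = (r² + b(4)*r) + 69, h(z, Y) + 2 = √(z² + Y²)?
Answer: 122980644/1632237265 + 12176*√221/1632237265 ≈ 0.075456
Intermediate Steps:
b(X) = 2*X
h(z, Y) = -2 + √(Y² + z²) (h(z, Y) = -2 + √(z² + Y²) = -2 + √(Y² + z²))
J(r) = 69 + r² + 8*r (J(r) = (r² + (2*4)*r) + 69 = (r² + 8*r) + 69 = 69 + r² + 8*r)
(-24679 + 21635)/(J(h(11, 10)) - 40679) = (-24679 + 21635)/((69 + (-2 + √(10² + 11²))² + 8*(-2 + √(10² + 11²))) - 40679) = -3044/((69 + (-2 + √(100 + 121))² + 8*(-2 + √(100 + 121))) - 40679) = -3044/((69 + (-2 + √221)² + 8*(-2 + √221)) - 40679) = -3044/((69 + (-2 + √221)² + (-16 + 8*√221)) - 40679) = -3044/((53 + (-2 + √221)² + 8*√221) - 40679) = -3044/(-40626 + (-2 + √221)² + 8*√221)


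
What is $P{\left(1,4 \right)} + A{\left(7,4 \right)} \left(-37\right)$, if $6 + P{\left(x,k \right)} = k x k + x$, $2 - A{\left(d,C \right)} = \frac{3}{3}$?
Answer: $-26$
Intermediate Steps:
$A{\left(d,C \right)} = 1$ ($A{\left(d,C \right)} = 2 - \frac{3}{3} = 2 - 3 \cdot \frac{1}{3} = 2 - 1 = 1$)
$P{\left(x,k \right)} = -6 + x + x k^{2}$ ($P{\left(x,k \right)} = -6 + \left(k x k + x\right) = -6 + \left(x k^{2} + x\right) = -6 + \left(x + x k^{2}\right) = -6 + x + x k^{2}$)
$P{\left(1,4 \right)} + A{\left(7,4 \right)} \left(-37\right) = \left(-6 + 1 + 1 \cdot 4^{2}\right) + 1 \left(-37\right) = \left(-6 + 1 + 1 \cdot 16\right) - 37 = \left(-6 + 1 + 16\right) - 37 = 11 - 37 = -26$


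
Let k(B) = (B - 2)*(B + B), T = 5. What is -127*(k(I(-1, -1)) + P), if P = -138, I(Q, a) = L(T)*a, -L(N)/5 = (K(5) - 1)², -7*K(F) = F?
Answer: -71671434/2401 ≈ -29851.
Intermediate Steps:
K(F) = -F/7
L(N) = -720/49 (L(N) = -5*(-⅐*5 - 1)² = -5*(-5/7 - 1)² = -5*(-12/7)² = -5*144/49 = -720/49)
I(Q, a) = -720*a/49
k(B) = 2*B*(-2 + B) (k(B) = (-2 + B)*(2*B) = 2*B*(-2 + B))
-127*(k(I(-1, -1)) + P) = -127*(2*(-720/49*(-1))*(-2 - 720/49*(-1)) - 138) = -127*(2*(720/49)*(-2 + 720/49) - 138) = -127*(2*(720/49)*(622/49) - 138) = -127*(895680/2401 - 138) = -127*564342/2401 = -71671434/2401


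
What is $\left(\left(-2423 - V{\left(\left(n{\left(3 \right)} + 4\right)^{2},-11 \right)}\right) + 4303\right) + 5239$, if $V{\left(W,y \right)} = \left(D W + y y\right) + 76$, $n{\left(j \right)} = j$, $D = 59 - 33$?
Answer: $5648$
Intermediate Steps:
$D = 26$ ($D = 59 - 33 = 26$)
$V{\left(W,y \right)} = 76 + y^{2} + 26 W$ ($V{\left(W,y \right)} = \left(26 W + y y\right) + 76 = \left(26 W + y^{2}\right) + 76 = \left(y^{2} + 26 W\right) + 76 = 76 + y^{2} + 26 W$)
$\left(\left(-2423 - V{\left(\left(n{\left(3 \right)} + 4\right)^{2},-11 \right)}\right) + 4303\right) + 5239 = \left(\left(-2423 - \left(76 + \left(-11\right)^{2} + 26 \left(3 + 4\right)^{2}\right)\right) + 4303\right) + 5239 = \left(\left(-2423 - \left(76 + 121 + 26 \cdot 7^{2}\right)\right) + 4303\right) + 5239 = \left(\left(-2423 - \left(76 + 121 + 26 \cdot 49\right)\right) + 4303\right) + 5239 = \left(\left(-2423 - \left(76 + 121 + 1274\right)\right) + 4303\right) + 5239 = \left(\left(-2423 - 1471\right) + 4303\right) + 5239 = \left(-3894 + 4303\right) + 5239 = 409 + 5239 = 5648$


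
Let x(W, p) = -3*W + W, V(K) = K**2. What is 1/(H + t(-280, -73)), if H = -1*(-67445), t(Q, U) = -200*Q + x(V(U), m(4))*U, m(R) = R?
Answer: 1/901479 ≈ 1.1093e-6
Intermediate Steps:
x(W, p) = -2*W
t(Q, U) = -200*Q - 2*U**3 (t(Q, U) = -200*Q + (-2*U**2)*U = -200*Q - 2*U**3)
H = 67445
1/(H + t(-280, -73)) = 1/(67445 + (-200*(-280) - 2*(-73)**3)) = 1/(67445 + (56000 - 2*(-389017))) = 1/(67445 + (56000 + 778034)) = 1/(67445 + 834034) = 1/901479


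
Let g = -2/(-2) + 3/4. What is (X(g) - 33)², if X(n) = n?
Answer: 15625/16 ≈ 976.56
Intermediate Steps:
g = 7/4 (g = -2*(-½) + 3*(¼) = 1 + ¾ = 7/4 ≈ 1.7500)
(X(g) - 33)² = (7/4 - 33)² = (-125/4)² = 15625/16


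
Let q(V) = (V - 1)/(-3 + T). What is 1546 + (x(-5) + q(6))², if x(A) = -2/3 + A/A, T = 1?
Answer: 55825/36 ≈ 1550.7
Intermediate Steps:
q(V) = ½ - V/2 (q(V) = (V - 1)/(-3 + 1) = (-1 + V)/(-2) = (-1 + V)*(-½) = ½ - V/2)
x(A) = ⅓ (x(A) = -2*⅓ + 1 = -⅔ + 1 = ⅓)
1546 + (x(-5) + q(6))² = 1546 + (⅓ + (½ - ½*6))² = 1546 + (⅓ + (½ - 3))² = 1546 + (⅓ - 5/2)² = 1546 + (-13/6)² = 1546 + 169/36 = 55825/36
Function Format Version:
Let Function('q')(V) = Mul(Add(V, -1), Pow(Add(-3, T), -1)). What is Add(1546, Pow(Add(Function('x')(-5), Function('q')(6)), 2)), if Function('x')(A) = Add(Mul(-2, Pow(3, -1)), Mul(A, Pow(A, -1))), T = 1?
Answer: Rational(55825, 36) ≈ 1550.7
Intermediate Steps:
Function('q')(V) = Add(Rational(1, 2), Mul(Rational(-1, 2), V)) (Function('q')(V) = Mul(Add(V, -1), Pow(Add(-3, 1), -1)) = Mul(Add(-1, V), Pow(-2, -1)) = Mul(Add(-1, V), Rational(-1, 2)) = Add(Rational(1, 2), Mul(Rational(-1, 2), V)))
Function('x')(A) = Rational(1, 3) (Function('x')(A) = Add(Mul(-2, Rational(1, 3)), 1) = Add(Rational(-2, 3), 1) = Rational(1, 3))
Add(1546, Pow(Add(Function('x')(-5), Function('q')(6)), 2)) = Add(1546, Pow(Add(Rational(1, 3), Add(Rational(1, 2), Mul(Rational(-1, 2), 6))), 2)) = Add(1546, Pow(Add(Rational(1, 3), Add(Rational(1, 2), -3)), 2)) = Add(1546, Pow(Add(Rational(1, 3), Rational(-5, 2)), 2)) = Add(1546, Pow(Rational(-13, 6), 2)) = Add(1546, Rational(169, 36)) = Rational(55825, 36)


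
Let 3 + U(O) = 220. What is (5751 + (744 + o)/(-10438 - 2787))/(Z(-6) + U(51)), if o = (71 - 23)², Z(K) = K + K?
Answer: 76053927/2711125 ≈ 28.053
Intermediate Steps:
U(O) = 217 (U(O) = -3 + 220 = 217)
Z(K) = 2*K
o = 2304 (o = 48² = 2304)
(5751 + (744 + o)/(-10438 - 2787))/(Z(-6) + U(51)) = (5751 + (744 + 2304)/(-10438 - 2787))/(2*(-6) + 217) = (5751 + 3048/(-13225))/(-12 + 217) = (5751 + 3048*(-1/13225))/205 = (5751 - 3048/13225)*(1/205) = (76053927/13225)*(1/205) = 76053927/2711125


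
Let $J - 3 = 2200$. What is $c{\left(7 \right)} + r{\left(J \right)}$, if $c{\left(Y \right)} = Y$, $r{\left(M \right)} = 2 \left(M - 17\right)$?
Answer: $4379$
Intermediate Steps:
$J = 2203$ ($J = 3 + 2200 = 2203$)
$r{\left(M \right)} = -34 + 2 M$ ($r{\left(M \right)} = 2 \left(-17 + M\right) = -34 + 2 M$)
$c{\left(7 \right)} + r{\left(J \right)} = 7 + \left(-34 + 2 \cdot 2203\right) = 7 + \left(-34 + 4406\right) = 7 + 4372 = 4379$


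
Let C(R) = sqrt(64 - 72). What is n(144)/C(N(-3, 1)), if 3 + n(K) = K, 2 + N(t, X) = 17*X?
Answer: -141*I*sqrt(2)/4 ≈ -49.851*I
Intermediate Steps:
N(t, X) = -2 + 17*X
C(R) = 2*I*sqrt(2) (C(R) = sqrt(-8) = 2*I*sqrt(2))
n(K) = -3 + K
n(144)/C(N(-3, 1)) = (-3 + 144)/((2*I*sqrt(2))) = 141*(-I*sqrt(2)/4) = -141*I*sqrt(2)/4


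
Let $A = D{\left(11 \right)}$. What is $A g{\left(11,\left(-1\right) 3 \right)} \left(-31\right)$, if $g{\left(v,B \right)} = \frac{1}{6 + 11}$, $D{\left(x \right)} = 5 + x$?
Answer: $- \frac{496}{17} \approx -29.176$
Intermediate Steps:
$A = 16$ ($A = 5 + 11 = 16$)
$g{\left(v,B \right)} = \frac{1}{17}$
$A g{\left(11,\left(-1\right) 3 \right)} \left(-31\right) = 16 \cdot \frac{1}{17} \left(-31\right) = \frac{16}{17} \left(-31\right) = - \frac{496}{17}$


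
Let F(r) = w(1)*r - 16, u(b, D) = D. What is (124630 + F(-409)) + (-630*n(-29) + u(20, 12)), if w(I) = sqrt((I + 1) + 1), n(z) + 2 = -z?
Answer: 107616 - 409*sqrt(3) ≈ 1.0691e+5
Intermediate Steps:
n(z) = -2 - z
w(I) = sqrt(2 + I) (w(I) = sqrt((1 + I) + 1) = sqrt(2 + I))
F(r) = -16 + r*sqrt(3) (F(r) = sqrt(2 + 1)*r - 16 = sqrt(3)*r - 16 = r*sqrt(3) - 16 = -16 + r*sqrt(3))
(124630 + F(-409)) + (-630*n(-29) + u(20, 12)) = (124630 + (-16 - 409*sqrt(3))) + (-630*(-2 - 1*(-29)) + 12) = (124614 - 409*sqrt(3)) + (-630*(-2 + 29) + 12) = (124614 - 409*sqrt(3)) + (-630*27 + 12) = (124614 - 409*sqrt(3)) + (-17010 + 12) = (124614 - 409*sqrt(3)) - 16998 = 107616 - 409*sqrt(3)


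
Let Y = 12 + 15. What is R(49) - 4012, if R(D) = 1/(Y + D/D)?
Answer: -112335/28 ≈ -4012.0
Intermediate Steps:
Y = 27
R(D) = 1/28 (R(D) = 1/(27 + D/D) = 1/(27 + 1) = 1/28)
R(49) - 4012 = 1/28 - 4012 = -112335/28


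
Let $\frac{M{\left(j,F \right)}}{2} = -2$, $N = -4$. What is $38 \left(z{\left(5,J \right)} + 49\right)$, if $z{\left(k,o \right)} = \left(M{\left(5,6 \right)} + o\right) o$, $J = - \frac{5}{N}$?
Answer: $\frac{13851}{8} \approx 1731.4$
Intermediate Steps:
$M{\left(j,F \right)} = -4$ ($M{\left(j,F \right)} = 2 \left(-2\right) = -4$)
$J = \frac{5}{4}$ ($J = - \frac{5}{-4} = \left(-5\right) \left(- \frac{1}{4}\right) = \frac{5}{4} \approx 1.25$)
$z{\left(k,o \right)} = o \left(-4 + o\right)$ ($z{\left(k,o \right)} = \left(-4 + o\right) o = o \left(-4 + o\right)$)
$38 \left(z{\left(5,J \right)} + 49\right) = 38 \left(\frac{5 \left(-4 + \frac{5}{4}\right)}{4} + 49\right) = 38 \left(\frac{5}{4} \left(- \frac{11}{4}\right) + 49\right) = 38 \left(- \frac{55}{16} + 49\right) = 38 \cdot \frac{729}{16} = \frac{13851}{8}$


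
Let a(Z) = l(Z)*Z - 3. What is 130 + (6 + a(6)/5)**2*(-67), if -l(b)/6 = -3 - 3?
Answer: -3953033/25 ≈ -1.5812e+5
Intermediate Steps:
l(b) = 36 (l(b) = -6*(-3 - 3) = -6*(-6) = 36)
a(Z) = -3 + 36*Z (a(Z) = 36*Z - 3 = -3 + 36*Z)
130 + (6 + a(6)/5)**2*(-67) = 130 + (6 + (-3 + 36*6)/5)**2*(-67) = 130 + (6 + (-3 + 216)*(1/5))**2*(-67) = 130 + (6 + 213*(1/5))**2*(-67) = 130 + (6 + 213/5)**2*(-67) = 130 + (243/5)**2*(-67) = 130 + (59049/25)*(-67) = 130 - 3956283/25 = -3953033/25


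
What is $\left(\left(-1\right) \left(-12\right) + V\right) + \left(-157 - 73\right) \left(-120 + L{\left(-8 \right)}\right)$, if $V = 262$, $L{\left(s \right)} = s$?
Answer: $29714$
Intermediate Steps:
$\left(\left(-1\right) \left(-12\right) + V\right) + \left(-157 - 73\right) \left(-120 + L{\left(-8 \right)}\right) = \left(\left(-1\right) \left(-12\right) + 262\right) + \left(-157 - 73\right) \left(-120 - 8\right) = \left(12 + 262\right) - -29440 = 274 + 29440 = 29714$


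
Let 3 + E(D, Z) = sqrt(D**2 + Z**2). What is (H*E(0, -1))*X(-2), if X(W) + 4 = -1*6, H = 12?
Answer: 240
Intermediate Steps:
X(W) = -10 (X(W) = -4 - 1*6 = -4 - 6 = -10)
E(D, Z) = -3 + sqrt(D**2 + Z**2)
(H*E(0, -1))*X(-2) = (12*(-3 + sqrt(0**2 + (-1)**2)))*(-10) = (12*(-3 + sqrt(0 + 1)))*(-10) = (12*(-3 + sqrt(1)))*(-10) = (12*(-3 + 1))*(-10) = (12*(-2))*(-10) = -24*(-10) = 240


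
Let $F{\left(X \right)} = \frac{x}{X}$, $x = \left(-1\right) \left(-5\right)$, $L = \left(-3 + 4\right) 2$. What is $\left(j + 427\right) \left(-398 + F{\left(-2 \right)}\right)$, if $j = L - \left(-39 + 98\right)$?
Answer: $-148185$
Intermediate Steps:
$L = 2$ ($L = 1 \cdot 2 = 2$)
$x = 5$
$F{\left(X \right)} = \frac{5}{X}$
$j = -57$ ($j = 2 - \left(-39 + 98\right) = 2 - 59 = -57$)
$\left(j + 427\right) \left(-398 + F{\left(-2 \right)}\right) = \left(-57 + 427\right) \left(-398 + \frac{5}{-2}\right) = 370 \left(-398 + 5 \left(- \frac{1}{2}\right)\right) = 370 \left(-398 - \frac{5}{2}\right) = 370 \left(- \frac{801}{2}\right) = -148185$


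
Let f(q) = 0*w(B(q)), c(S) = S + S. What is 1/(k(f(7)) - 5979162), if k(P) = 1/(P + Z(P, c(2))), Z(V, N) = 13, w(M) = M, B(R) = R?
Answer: -13/77729105 ≈ -1.6725e-7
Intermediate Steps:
c(S) = 2*S
f(q) = 0 (f(q) = 0*q = 0)
k(P) = 1/(13 + P) (k(P) = 1/(P + 13) = 1/(13 + P))
1/(k(f(7)) - 5979162) = 1/(1/(13 + 0) - 5979162) = 1/(1/13 - 5979162) = 1/(-77729105/13) = -13/77729105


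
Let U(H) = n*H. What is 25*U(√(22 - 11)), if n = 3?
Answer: 75*√11 ≈ 248.75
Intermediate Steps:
U(H) = 3*H
25*U(√(22 - 11)) = 25*(3*√(22 - 11)) = 25*(3*√11) = 75*√11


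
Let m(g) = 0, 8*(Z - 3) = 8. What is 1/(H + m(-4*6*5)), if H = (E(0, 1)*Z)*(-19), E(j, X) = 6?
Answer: -1/456 ≈ -0.0021930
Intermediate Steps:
Z = 4 (Z = 3 + (1/8)*8 = 3 + 1 = 4)
H = -456 (H = (6*4)*(-19) = 24*(-19) = -456)
1/(H + m(-4*6*5)) = 1/(-456 + 0) = 1/(-456) = -1/456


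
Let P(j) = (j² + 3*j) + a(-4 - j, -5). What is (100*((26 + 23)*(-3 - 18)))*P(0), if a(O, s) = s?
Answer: 514500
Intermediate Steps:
P(j) = -5 + j² + 3*j (P(j) = (j² + 3*j) - 5 = -5 + j² + 3*j)
(100*((26 + 23)*(-3 - 18)))*P(0) = (100*((26 + 23)*(-3 - 18)))*(-5 + 0² + 3*0) = (100*(49*(-21)))*(-5 + 0 + 0) = (100*(-1029))*(-5) = -102900*(-5) = 514500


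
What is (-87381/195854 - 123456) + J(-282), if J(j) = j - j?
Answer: -24179438805/195854 ≈ -1.2346e+5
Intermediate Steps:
J(j) = 0
(-87381/195854 - 123456) + J(-282) = (-87381/195854 - 123456) + 0 = -24179438805/195854 + 0 = -24179438805/195854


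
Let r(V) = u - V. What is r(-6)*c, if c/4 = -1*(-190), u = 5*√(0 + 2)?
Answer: 4560 + 3800*√2 ≈ 9934.0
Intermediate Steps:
u = 5*√2 ≈ 7.0711
r(V) = -V + 5*√2 (r(V) = 5*√2 - V = -V + 5*√2)
c = 760 (c = 4*(-1*(-190)) = 4*190 = 760)
r(-6)*c = (-1*(-6) + 5*√2)*760 = (6 + 5*√2)*760 = 4560 + 3800*√2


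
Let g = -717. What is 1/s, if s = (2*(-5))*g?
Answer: 1/7170 ≈ 0.00013947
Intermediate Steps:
s = 7170 (s = (2*(-5))*(-717) = -10*(-717) = 7170)
1/s = 1/7170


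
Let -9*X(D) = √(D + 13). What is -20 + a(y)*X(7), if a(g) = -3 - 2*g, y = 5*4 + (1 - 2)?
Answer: -20 + 82*√5/9 ≈ 0.37306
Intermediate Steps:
X(D) = -√(13 + D)/9 (X(D) = -√(D + 13)/9 = -√(13 + D)/9)
y = 19 (y = 20 - 1 = 19)
-20 + a(y)*X(7) = -20 + (-3 - 2*19)*(-√(13 + 7)/9) = -20 + (-3 - 38)*(-2*√5/9) = -20 - (-41)*2*√5/9 = -20 - (-82)*√5/9 = -20 + 82*√5/9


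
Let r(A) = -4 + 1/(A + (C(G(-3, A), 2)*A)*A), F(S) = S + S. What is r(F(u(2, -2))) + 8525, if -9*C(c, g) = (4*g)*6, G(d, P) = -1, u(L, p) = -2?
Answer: 2283625/268 ≈ 8521.0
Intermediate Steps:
C(c, g) = -8*g/3 (C(c, g) = -4*g*6/9 = -8*g/3)
F(S) = 2*S
r(A) = -4 + 1/(A - 16*A²/3) (r(A) = -4 + 1/(A + ((-8/3*2)*A)*A) = -4 + 1/(A + (-16*A/3)*A) = -4 + 1/(A - 16*A²/3))
r(F(u(2, -2))) + 8525 = (-3 - 64*(2*(-2))² + 12*(2*(-2)))/(((2*(-2)))*(-3 + 16*(2*(-2)))) + 8525 = (-3 - 64*(-4)² + 12*(-4))/((-4)*(-3 + 16*(-4))) + 8525 = -(-3 - 64*16 - 48)/(4*(-3 - 64)) + 8525 = -¼*(-3 - 1024 - 48)/(-67) + 8525 = -¼*(-1/67)*(-1075) + 8525 = -1075/268 + 8525 = 2283625/268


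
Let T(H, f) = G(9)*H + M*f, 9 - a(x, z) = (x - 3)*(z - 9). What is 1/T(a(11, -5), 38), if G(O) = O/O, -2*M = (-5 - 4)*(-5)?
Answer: -1/734 ≈ -0.0013624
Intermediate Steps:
M = -45/2 (M = -(-5 - 4)*(-5)/2 = -(-9)*(-5)/2 = -½*45 = -45/2 ≈ -22.500)
G(O) = 1
a(x, z) = 9 - (-9 + z)*(-3 + x) (a(x, z) = 9 - (x - 3)*(z - 9) = 9 - (-3 + x)*(-9 + z) = 9 - (-9 + z)*(-3 + x))
T(H, f) = H - 45*f/2 (T(H, f) = 1*H - 45*f/2 = H - 45*f/2)
1/T(a(11, -5), 38) = 1/((-18 + 3*(-5) + 9*11 - 1*11*(-5)) - 45/2*38) = 1/((-18 - 15 + 99 + 55) - 855) = 1/(121 - 855) = 1/(-734) = -1/734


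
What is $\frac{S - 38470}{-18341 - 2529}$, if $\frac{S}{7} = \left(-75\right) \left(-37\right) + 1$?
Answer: $\frac{9519}{10435} \approx 0.91222$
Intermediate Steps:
$S = 19432$ ($S = 7 \left(\left(-75\right) \left(-37\right) + 1\right) = 7 \left(2775 + 1\right) = 7 \cdot 2776 = 19432$)
$\frac{S - 38470}{-18341 - 2529} = \frac{19432 - 38470}{-18341 - 2529} = - \frac{19038}{-20870} = \left(-19038\right) \left(- \frac{1}{20870}\right) = \frac{9519}{10435}$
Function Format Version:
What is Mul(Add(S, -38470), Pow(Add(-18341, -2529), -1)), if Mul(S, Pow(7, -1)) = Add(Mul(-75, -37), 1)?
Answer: Rational(9519, 10435) ≈ 0.91222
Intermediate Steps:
S = 19432 (S = Mul(7, Add(Mul(-75, -37), 1)) = Mul(7, Add(2775, 1)) = Mul(7, 2776) = 19432)
Mul(Add(S, -38470), Pow(Add(-18341, -2529), -1)) = Mul(Add(19432, -38470), Pow(Add(-18341, -2529), -1)) = Mul(-19038, Pow(-20870, -1)) = Mul(-19038, Rational(-1, 20870)) = Rational(9519, 10435)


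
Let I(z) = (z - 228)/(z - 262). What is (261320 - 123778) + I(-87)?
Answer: 48002473/349 ≈ 1.3754e+5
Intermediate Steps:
I(z) = (-228 + z)/(-262 + z)
(261320 - 123778) + I(-87) = (261320 - 123778) + (-228 - 87)/(-262 - 87) = 137542 - 315/(-349) = 137542 - 1/349*(-315) = 137542 + 315/349 = 48002473/349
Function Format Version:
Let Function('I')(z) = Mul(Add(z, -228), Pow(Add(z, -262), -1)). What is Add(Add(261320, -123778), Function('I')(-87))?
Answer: Rational(48002473, 349) ≈ 1.3754e+5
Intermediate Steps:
Function('I')(z) = Mul(Pow(Add(-262, z), -1), Add(-228, z)) (Function('I')(z) = Mul(Add(-228, z), Pow(Add(-262, z), -1)) = Mul(Pow(Add(-262, z), -1), Add(-228, z)))
Add(Add(261320, -123778), Function('I')(-87)) = Add(Add(261320, -123778), Mul(Pow(Add(-262, -87), -1), Add(-228, -87))) = Add(137542, Mul(Pow(-349, -1), -315)) = Add(137542, Mul(Rational(-1, 349), -315)) = Add(137542, Rational(315, 349)) = Rational(48002473, 349)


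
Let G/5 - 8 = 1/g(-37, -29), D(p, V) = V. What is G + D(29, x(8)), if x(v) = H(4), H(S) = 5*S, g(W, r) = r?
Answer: 1735/29 ≈ 59.828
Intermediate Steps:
x(v) = 20 (x(v) = 5*4 = 20)
G = 1155/29 (G = 40 + 5/(-29) = 40 + 5*(-1/29) = 40 - 5/29 = 1155/29 ≈ 39.828)
G + D(29, x(8)) = 1155/29 + 20 = 1735/29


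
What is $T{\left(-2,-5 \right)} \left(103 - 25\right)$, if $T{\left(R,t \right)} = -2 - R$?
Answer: $0$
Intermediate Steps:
$T{\left(-2,-5 \right)} \left(103 - 25\right) = \left(-2 - -2\right) \left(103 - 25\right) = \left(-2 + 2\right) 78 = 0 \cdot 78 = 0$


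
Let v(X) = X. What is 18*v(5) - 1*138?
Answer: -48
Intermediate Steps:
18*v(5) - 1*138 = 18*5 - 1*138 = 90 - 138 = -48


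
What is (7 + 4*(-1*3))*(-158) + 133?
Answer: 923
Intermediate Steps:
(7 + 4*(-1*3))*(-158) + 133 = (7 + 4*(-3))*(-158) + 133 = (7 - 12)*(-158) + 133 = -5*(-158) + 133 = 790 + 133 = 923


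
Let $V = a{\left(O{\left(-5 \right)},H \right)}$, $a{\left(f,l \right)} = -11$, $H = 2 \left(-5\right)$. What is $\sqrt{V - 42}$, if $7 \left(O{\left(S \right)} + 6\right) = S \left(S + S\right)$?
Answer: $i \sqrt{53} \approx 7.2801 i$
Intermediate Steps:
$O{\left(S \right)} = -6 + \frac{2 S^{2}}{7}$ ($O{\left(S \right)} = -6 + \frac{S \left(S + S\right)}{7} = -6 + \frac{S 2 S}{7} = -6 + \frac{2 S^{2}}{7}$)
$H = -10$
$V = -11$
$\sqrt{V - 42} = \sqrt{-11 - 42} = \sqrt{-53} = i \sqrt{53}$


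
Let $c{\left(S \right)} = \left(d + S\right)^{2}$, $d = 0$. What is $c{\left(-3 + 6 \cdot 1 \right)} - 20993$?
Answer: $-20984$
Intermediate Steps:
$c{\left(S \right)} = S^{2}$ ($c{\left(S \right)} = \left(0 + S\right)^{2} = S^{2}$)
$c{\left(-3 + 6 \cdot 1 \right)} - 20993 = \left(-3 + 6 \cdot 1\right)^{2} - 20993 = \left(-3 + 6\right)^{2} - 20993 = 3^{2} - 20993 = 9 - 20993 = -20984$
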